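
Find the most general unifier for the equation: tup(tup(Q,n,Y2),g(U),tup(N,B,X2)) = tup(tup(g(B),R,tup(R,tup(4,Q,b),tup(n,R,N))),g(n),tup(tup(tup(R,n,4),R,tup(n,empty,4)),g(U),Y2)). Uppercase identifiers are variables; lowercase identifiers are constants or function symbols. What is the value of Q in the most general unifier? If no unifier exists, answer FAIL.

Decompose tup/3: tup(Q,n,Y2) = tup(g(B),R,tup(R,tup(4,Q,b),tup(n,R,N))),  g(U) = g(n),  tup(N,B,X2) = tup(tup(tup(R,n,4),R,tup(n,empty,4)),g(U),Y2).
Decompose tup/3: Q = g(B),  n = R,  Y2 = tup(R,tup(4,Q,b),tup(n,R,N)).
Bind Q := g(B); substituting into the one remaining equation that mentions Q gives: Y2 = tup(R,tup(4,g(B),b),tup(n,R,N)).
Bind R := n; substituting into the 2 remaining equations that mention R gives: Y2 = tup(n,tup(4,g(B),b),tup(n,n,N)),  tup(N,B,X2) = tup(tup(tup(n,n,4),n,tup(n,empty,4)),g(U),Y2).
Bind Y2 := tup(n,tup(4,g(B),b),tup(n,n,N)); substituting into the one remaining equation that mentions Y2 gives: tup(N,B,X2) = tup(tup(tup(n,n,4),n,tup(n,empty,4)),g(U),tup(n,tup(4,g(B),b),tup(n,n,N))).
Decompose g/1: U = n.
Bind U := n; substituting into the remaining equation gives: tup(N,B,X2) = tup(tup(tup(n,n,4),n,tup(n,empty,4)),g(n),tup(n,tup(4,g(B),b),tup(n,n,N))).
Decompose tup/3: N = tup(tup(n,n,4),n,tup(n,empty,4)),  B = g(n),  X2 = tup(n,tup(4,g(B),b),tup(n,n,N)).
Bind N := tup(tup(n,n,4),n,tup(n,empty,4)); substituting into the one remaining equation that mentions N gives: X2 = tup(n,tup(4,g(B),b),tup(n,n,tup(tup(n,n,4),n,tup(n,empty,4)))). Substituting into the earlier binding gives Y2 := tup(n,tup(4,g(B),b),tup(n,n,tup(tup(n,n,4),n,tup(n,empty,4)))).
Bind B := g(n); substituting into the remaining equation gives: X2 = tup(n,tup(4,g(g(n)),b),tup(n,n,tup(tup(n,n,4),n,tup(n,empty,4)))). Substituting into the earlier bindings gives Q := g(g(n)), Y2 := tup(n,tup(4,g(g(n)),b),tup(n,n,tup(tup(n,n,4),n,tup(n,empty,4)))).
Bind X2 := tup(n,tup(4,g(g(n)),b),tup(n,n,tup(tup(n,n,4),n,tup(n,empty,4)))).
MGU = { Q := g(g(n)), R := n, Y2 := tup(n,tup(4,g(g(n)),b),tup(n,n,tup(tup(n,n,4),n,tup(n,empty,4)))), U := n, N := tup(tup(n,n,4),n,tup(n,empty,4)), B := g(n), X2 := tup(n,tup(4,g(g(n)),b),tup(n,n,tup(tup(n,n,4),n,tup(n,empty,4)))) }, so Q := g(g(n)).

g(g(n))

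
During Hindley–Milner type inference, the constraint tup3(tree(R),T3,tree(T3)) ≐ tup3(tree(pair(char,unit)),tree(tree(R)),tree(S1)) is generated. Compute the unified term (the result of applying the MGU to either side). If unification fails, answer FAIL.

Decompose tup3/3: tree(R) ≐ tree(pair(char,unit)),  T3 ≐ tree(tree(R)),  tree(T3) ≐ tree(S1).
Decompose tree/1: R ≐ pair(char,unit).
Bind R := pair(char,unit); substituting into the one remaining equation that mentions R gives: T3 ≐ tree(tree(pair(char,unit))).
Bind T3 := tree(tree(pair(char,unit))); substituting into the remaining equation gives: tree(tree(tree(pair(char,unit)))) ≐ tree(S1).
Decompose tree/1: tree(tree(pair(char,unit))) ≐ S1.
Bind S1 := tree(tree(pair(char,unit))).
Applying the MGU to either side gives tup3(tree(pair(char,unit)),tree(tree(pair(char,unit))),tree(tree(tree(pair(char,unit))))).

tup3(tree(pair(char,unit)),tree(tree(pair(char,unit))),tree(tree(tree(pair(char,unit)))))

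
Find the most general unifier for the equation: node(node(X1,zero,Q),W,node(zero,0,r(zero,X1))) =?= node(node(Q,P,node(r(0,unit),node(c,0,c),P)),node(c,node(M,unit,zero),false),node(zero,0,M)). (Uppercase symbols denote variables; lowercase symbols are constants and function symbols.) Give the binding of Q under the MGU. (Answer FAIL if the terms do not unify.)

Decompose node/3: node(X1,zero,Q) =?= node(Q,P,node(r(0,unit),node(c,0,c),P)),  W =?= node(c,node(M,unit,zero),false),  node(zero,0,r(zero,X1)) =?= node(zero,0,M).
Decompose node/3: X1 =?= Q,  zero =?= P,  Q =?= node(r(0,unit),node(c,0,c),P).
Bind X1 := Q; substituting into the one remaining equation that mentions X1 gives: node(zero,0,r(zero,Q)) =?= node(zero,0,M).
Bind P := zero; substituting into the one remaining equation that mentions P gives: Q =?= node(r(0,unit),node(c,0,c),zero).
Bind Q := node(r(0,unit),node(c,0,c),zero); substituting into the one remaining equation that mentions Q gives: node(zero,0,r(zero,node(r(0,unit),node(c,0,c),zero))) =?= node(zero,0,M). Substituting into the earlier binding gives X1 := node(r(0,unit),node(c,0,c),zero).
Bind W := node(c,node(M,unit,zero),false); no other remaining equation mentions W.
Decompose node/3: zero =?= zero,  0 =?= 0,  r(zero,node(r(0,unit),node(c,0,c),zero)) =?= M.
Delete trivial equation zero =?= zero.
Delete trivial equation 0 =?= 0.
Bind M := r(zero,node(r(0,unit),node(c,0,c),zero)). Substituting into the earlier binding gives W := node(c,node(r(zero,node(r(0,unit),node(c,0,c),zero)),unit,zero),false).
MGU = { X1 := node(r(0,unit),node(c,0,c),zero), P := zero, Q := node(r(0,unit),node(c,0,c),zero), W := node(c,node(r(zero,node(r(0,unit),node(c,0,c),zero)),unit,zero),false), M := r(zero,node(r(0,unit),node(c,0,c),zero)) }, so Q := node(r(0,unit),node(c,0,c),zero).

node(r(0,unit),node(c,0,c),zero)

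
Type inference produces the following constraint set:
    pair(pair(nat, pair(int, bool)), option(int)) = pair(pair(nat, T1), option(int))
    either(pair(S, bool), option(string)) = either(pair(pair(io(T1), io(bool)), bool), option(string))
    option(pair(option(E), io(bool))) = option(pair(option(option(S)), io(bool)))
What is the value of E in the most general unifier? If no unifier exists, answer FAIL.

Decompose pair/2: pair(nat, pair(int, bool)) = pair(nat, T1),  option(int) = option(int).
Decompose pair/2: nat = nat,  pair(int, bool) = T1.
Delete trivial equation nat = nat.
Bind T1 := pair(int, bool); substituting into the one remaining equation that mentions T1 gives: either(pair(S, bool), option(string)) = either(pair(pair(io(pair(int, bool)), io(bool)), bool), option(string)).
Delete trivial equation option(int) = option(int).
Decompose either/2: pair(S, bool) = pair(pair(io(pair(int, bool)), io(bool)), bool),  option(string) = option(string).
Decompose pair/2: S = pair(io(pair(int, bool)), io(bool)),  bool = bool.
Bind S := pair(io(pair(int, bool)), io(bool)); substituting into the one remaining equation that mentions S gives: option(pair(option(E), io(bool))) = option(pair(option(option(pair(io(pair(int, bool)), io(bool)))), io(bool))).
Delete trivial equation bool = bool.
Delete trivial equation option(string) = option(string).
Decompose option/1: pair(option(E), io(bool)) = pair(option(option(pair(io(pair(int, bool)), io(bool)))), io(bool)).
Decompose pair/2: option(E) = option(option(pair(io(pair(int, bool)), io(bool)))),  io(bool) = io(bool).
Decompose option/1: E = option(pair(io(pair(int, bool)), io(bool))).
Bind E := option(pair(io(pair(int, bool)), io(bool))); no other remaining equation mentions E.
Delete trivial equation io(bool) = io(bool).
MGU = { T1 ↦ pair(int, bool), S ↦ pair(io(pair(int, bool)), io(bool)), E ↦ option(pair(io(pair(int, bool)), io(bool))) }, so E ↦ option(pair(io(pair(int, bool)), io(bool))).

option(pair(io(pair(int, bool)), io(bool)))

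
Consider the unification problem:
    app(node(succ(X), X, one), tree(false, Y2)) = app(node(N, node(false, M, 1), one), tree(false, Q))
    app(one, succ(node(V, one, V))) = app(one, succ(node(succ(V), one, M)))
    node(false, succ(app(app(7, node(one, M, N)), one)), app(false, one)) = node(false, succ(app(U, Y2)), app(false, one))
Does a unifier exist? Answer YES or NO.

Decompose app/2: node(succ(X), X, one) = node(N, node(false, M, 1), one),  tree(false, Y2) = tree(false, Q).
Decompose node/3: succ(X) = N,  X = node(false, M, 1),  one = one.
Bind N := succ(X); substituting into the one remaining equation that mentions N gives: node(false, succ(app(app(7, node(one, M, succ(X))), one)), app(false, one)) = node(false, succ(app(U, Y2)), app(false, one)).
Bind X := node(false, M, 1); substituting into the one remaining equation that mentions X gives: node(false, succ(app(app(7, node(one, M, succ(node(false, M, 1)))), one)), app(false, one)) = node(false, succ(app(U, Y2)), app(false, one)). Substituting into the earlier binding gives N := succ(node(false, M, 1)).
Delete trivial equation one = one.
Decompose tree/2: false = false,  Y2 = Q.
Delete trivial equation false = false.
Bind Y2 := Q; substituting into the one remaining equation that mentions Y2 gives: node(false, succ(app(app(7, node(one, M, succ(node(false, M, 1)))), one)), app(false, one)) = node(false, succ(app(U, Q)), app(false, one)).
Decompose app/2: one = one,  succ(node(V, one, V)) = succ(node(succ(V), one, M)).
Delete trivial equation one = one.
Decompose succ/1: node(V, one, V) = node(succ(V), one, M).
Decompose node/3: V = succ(V),  one = one,  V = M.
Occurs check fails: V occurs in succ(V); the equation V = succ(V) has no finite solution.

NO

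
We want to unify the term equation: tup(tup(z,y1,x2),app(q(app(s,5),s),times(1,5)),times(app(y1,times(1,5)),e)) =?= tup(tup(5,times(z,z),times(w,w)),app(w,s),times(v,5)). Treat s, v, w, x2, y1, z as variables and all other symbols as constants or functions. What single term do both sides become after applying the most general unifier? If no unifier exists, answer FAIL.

FAIL

Decompose tup/3: tup(z,y1,x2) =?= tup(5,times(z,z),times(w,w)),  app(q(app(s,5),s),times(1,5)) =?= app(w,s),  times(app(y1,times(1,5)),e) =?= times(v,5).
Decompose tup/3: z =?= 5,  y1 =?= times(z,z),  x2 =?= times(w,w).
Bind z := 5; substituting into the one remaining equation that mentions z gives: y1 =?= times(5,5).
Bind y1 := times(5,5); substituting into the one remaining equation that mentions y1 gives: times(app(times(5,5),times(1,5)),e) =?= times(v,5).
Bind x2 := times(w,w); no other remaining equation mentions x2.
Decompose app/2: q(app(s,5),s) =?= w,  times(1,5) =?= s.
Bind w := q(app(s,5),s); no other remaining equation mentions w. Substituting into the earlier binding gives x2 := times(q(app(s,5),s),q(app(s,5),s)).
Bind s := times(1,5); no other remaining equation mentions s. Substituting into the earlier bindings gives x2 := times(q(app(times(1,5),5),times(1,5)),q(app(times(1,5),5),times(1,5))), w := q(app(times(1,5),5),times(1,5)).
Decompose times/2: app(times(5,5),times(1,5)) =?= v,  e =?= 5.
Bind v := app(times(5,5),times(1,5)); no other remaining equation mentions v.
Clash: constants e and 5 differ; no unifier exists.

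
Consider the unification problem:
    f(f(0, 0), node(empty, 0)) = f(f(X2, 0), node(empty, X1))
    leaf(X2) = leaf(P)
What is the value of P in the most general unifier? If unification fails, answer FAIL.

Decompose f/2: f(0, 0) = f(X2, 0),  node(empty, 0) = node(empty, X1).
Decompose f/2: 0 = X2,  0 = 0.
Bind X2 := 0; substituting into the one remaining equation that mentions X2 gives: leaf(0) = leaf(P).
Delete trivial equation 0 = 0.
Decompose node/2: empty = empty,  0 = X1.
Delete trivial equation empty = empty.
Bind X1 := 0; no other remaining equation mentions X1.
Decompose leaf/1: 0 = P.
Bind P := 0.
MGU = { X2 -> 0, X1 -> 0, P -> 0 }, so P -> 0.

0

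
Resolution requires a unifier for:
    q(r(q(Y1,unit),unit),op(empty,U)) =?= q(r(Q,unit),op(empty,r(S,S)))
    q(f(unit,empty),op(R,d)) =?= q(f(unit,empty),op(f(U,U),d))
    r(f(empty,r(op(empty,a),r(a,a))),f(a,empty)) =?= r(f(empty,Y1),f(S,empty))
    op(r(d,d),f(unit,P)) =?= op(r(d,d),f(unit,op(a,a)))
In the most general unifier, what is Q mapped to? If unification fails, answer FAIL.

Decompose q/2: r(q(Y1,unit),unit) =?= r(Q,unit),  op(empty,U) =?= op(empty,r(S,S)).
Decompose r/2: q(Y1,unit) =?= Q,  unit =?= unit.
Bind Q := q(Y1,unit); no other remaining equation mentions Q.
Delete trivial equation unit =?= unit.
Decompose op/2: empty =?= empty,  U =?= r(S,S).
Delete trivial equation empty =?= empty.
Bind U := r(S,S); substituting into the one remaining equation that mentions U gives: q(f(unit,empty),op(R,d)) =?= q(f(unit,empty),op(f(r(S,S),r(S,S)),d)).
Decompose q/2: f(unit,empty) =?= f(unit,empty),  op(R,d) =?= op(f(r(S,S),r(S,S)),d).
Delete trivial equation f(unit,empty) =?= f(unit,empty).
Decompose op/2: R =?= f(r(S,S),r(S,S)),  d =?= d.
Bind R := f(r(S,S),r(S,S)); no other remaining equation mentions R.
Delete trivial equation d =?= d.
Decompose r/2: f(empty,r(op(empty,a),r(a,a))) =?= f(empty,Y1),  f(a,empty) =?= f(S,empty).
Decompose f/2: empty =?= empty,  r(op(empty,a),r(a,a)) =?= Y1.
Delete trivial equation empty =?= empty.
Bind Y1 := r(op(empty,a),r(a,a)); no other remaining equation mentions Y1. Substituting into the earlier binding gives Q := q(r(op(empty,a),r(a,a)),unit).
Decompose f/2: a =?= S,  empty =?= empty.
Bind S := a; no other remaining equation mentions S. Substituting into the earlier bindings gives U := r(a,a), R := f(r(a,a),r(a,a)).
Delete trivial equation empty =?= empty.
Decompose op/2: r(d,d) =?= r(d,d),  f(unit,P) =?= f(unit,op(a,a)).
Delete trivial equation r(d,d) =?= r(d,d).
Decompose f/2: unit =?= unit,  P =?= op(a,a).
Delete trivial equation unit =?= unit.
Bind P := op(a,a).
MGU = { Q ↦ q(r(op(empty,a),r(a,a)),unit), U ↦ r(a,a), R ↦ f(r(a,a),r(a,a)), Y1 ↦ r(op(empty,a),r(a,a)), S ↦ a, P ↦ op(a,a) }, so Q ↦ q(r(op(empty,a),r(a,a)),unit).

q(r(op(empty,a),r(a,a)),unit)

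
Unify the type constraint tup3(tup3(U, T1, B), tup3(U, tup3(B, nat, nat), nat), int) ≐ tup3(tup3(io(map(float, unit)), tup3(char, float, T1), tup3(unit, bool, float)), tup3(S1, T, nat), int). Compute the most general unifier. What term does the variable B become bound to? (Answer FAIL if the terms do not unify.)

FAIL

Decompose tup3/3: tup3(U, T1, B) ≐ tup3(io(map(float, unit)), tup3(char, float, T1), tup3(unit, bool, float)),  tup3(U, tup3(B, nat, nat), nat) ≐ tup3(S1, T, nat),  int ≐ int.
Decompose tup3/3: U ≐ io(map(float, unit)),  T1 ≐ tup3(char, float, T1),  B ≐ tup3(unit, bool, float).
Bind U := io(map(float, unit)); substituting into the one remaining equation that mentions U gives: tup3(io(map(float, unit)), tup3(B, nat, nat), nat) ≐ tup3(S1, T, nat).
Occurs check fails: T1 occurs in tup3(char, float, T1); the equation T1 ≐ tup3(char, float, T1) has no finite solution.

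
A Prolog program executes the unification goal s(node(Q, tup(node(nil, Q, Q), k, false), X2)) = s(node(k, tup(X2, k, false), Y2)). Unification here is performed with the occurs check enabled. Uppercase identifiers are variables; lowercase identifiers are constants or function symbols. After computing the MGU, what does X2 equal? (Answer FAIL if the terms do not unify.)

Decompose s/1: node(Q, tup(node(nil, Q, Q), k, false), X2) = node(k, tup(X2, k, false), Y2).
Decompose node/3: Q = k,  tup(node(nil, Q, Q), k, false) = tup(X2, k, false),  X2 = Y2.
Bind Q := k; substituting into the one remaining equation that mentions Q gives: tup(node(nil, k, k), k, false) = tup(X2, k, false).
Decompose tup/3: node(nil, k, k) = X2,  k = k,  false = false.
Bind X2 := node(nil, k, k); substituting into the one remaining equation that mentions X2 gives: node(nil, k, k) = Y2.
Delete trivial equation k = k.
Delete trivial equation false = false.
Bind Y2 := node(nil, k, k).
MGU = { Q = k, X2 = node(nil, k, k), Y2 = node(nil, k, k) }, so X2 = node(nil, k, k).

node(nil, k, k)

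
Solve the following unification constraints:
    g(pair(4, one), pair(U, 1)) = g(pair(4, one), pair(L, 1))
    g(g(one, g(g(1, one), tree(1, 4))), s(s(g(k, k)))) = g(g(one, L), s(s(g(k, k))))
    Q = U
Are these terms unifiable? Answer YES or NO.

Decompose g/2: pair(4, one) = pair(4, one),  pair(U, 1) = pair(L, 1).
Delete trivial equation pair(4, one) = pair(4, one).
Decompose pair/2: U = L,  1 = 1.
Bind U := L; substituting into the one remaining equation that mentions U gives: Q = L.
Delete trivial equation 1 = 1.
Decompose g/2: g(one, g(g(1, one), tree(1, 4))) = g(one, L),  s(s(g(k, k))) = s(s(g(k, k))).
Decompose g/2: one = one,  g(g(1, one), tree(1, 4)) = L.
Delete trivial equation one = one.
Bind L := g(g(1, one), tree(1, 4)); substituting into the one remaining equation that mentions L gives: Q = g(g(1, one), tree(1, 4)). Substituting into the earlier binding gives U := g(g(1, one), tree(1, 4)).
Delete trivial equation s(s(g(k, k))) = s(s(g(k, k))).
Bind Q := g(g(1, one), tree(1, 4)).
No equations remain and no clash or occurs-check failure arose, so a unifier exists.

YES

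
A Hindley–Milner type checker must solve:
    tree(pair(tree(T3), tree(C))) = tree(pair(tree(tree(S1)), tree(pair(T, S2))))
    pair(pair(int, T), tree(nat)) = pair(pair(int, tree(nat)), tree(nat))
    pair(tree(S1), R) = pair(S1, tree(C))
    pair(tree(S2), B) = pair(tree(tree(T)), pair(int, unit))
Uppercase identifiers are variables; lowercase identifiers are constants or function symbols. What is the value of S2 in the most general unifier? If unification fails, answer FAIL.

Decompose tree/1: pair(tree(T3), tree(C)) = pair(tree(tree(S1)), tree(pair(T, S2))).
Decompose pair/2: tree(T3) = tree(tree(S1)),  tree(C) = tree(pair(T, S2)).
Decompose tree/1: T3 = tree(S1).
Bind T3 := tree(S1); no other remaining equation mentions T3.
Decompose tree/1: C = pair(T, S2).
Bind C := pair(T, S2); substituting into the one remaining equation that mentions C gives: pair(tree(S1), R) = pair(S1, tree(pair(T, S2))).
Decompose pair/2: pair(int, T) = pair(int, tree(nat)),  tree(nat) = tree(nat).
Decompose pair/2: int = int,  T = tree(nat).
Delete trivial equation int = int.
Bind T := tree(nat); substituting into the 2 remaining equations that mention T gives: pair(tree(S1), R) = pair(S1, tree(pair(tree(nat), S2))),  pair(tree(S2), B) = pair(tree(tree(tree(nat))), pair(int, unit)). Substituting into the earlier binding gives C := pair(tree(nat), S2).
Delete trivial equation tree(nat) = tree(nat).
Decompose pair/2: tree(S1) = S1,  R = tree(pair(tree(nat), S2)).
Occurs check fails: S1 occurs in tree(S1); the equation S1 = tree(S1) has no finite solution.

FAIL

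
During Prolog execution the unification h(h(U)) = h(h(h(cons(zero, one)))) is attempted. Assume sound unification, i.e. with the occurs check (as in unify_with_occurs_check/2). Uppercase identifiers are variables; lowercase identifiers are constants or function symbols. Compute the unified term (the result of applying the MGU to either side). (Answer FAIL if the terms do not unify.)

h(h(h(cons(zero, one))))

Decompose h/1: h(U) = h(h(cons(zero, one))).
Decompose h/1: U = h(cons(zero, one)).
Bind U := h(cons(zero, one)).
Applying the MGU to either side gives h(h(h(cons(zero, one)))).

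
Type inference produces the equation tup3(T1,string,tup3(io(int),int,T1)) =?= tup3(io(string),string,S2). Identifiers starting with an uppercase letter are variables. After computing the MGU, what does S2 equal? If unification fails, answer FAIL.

Decompose tup3/3: T1 =?= io(string),  string =?= string,  tup3(io(int),int,T1) =?= S2.
Bind T1 := io(string); substituting into the one remaining equation that mentions T1 gives: tup3(io(int),int,io(string)) =?= S2.
Delete trivial equation string =?= string.
Bind S2 := tup3(io(int),int,io(string)).
MGU = { T1 := io(string), S2 := tup3(io(int),int,io(string)) }, so S2 := tup3(io(int),int,io(string)).

tup3(io(int),int,io(string))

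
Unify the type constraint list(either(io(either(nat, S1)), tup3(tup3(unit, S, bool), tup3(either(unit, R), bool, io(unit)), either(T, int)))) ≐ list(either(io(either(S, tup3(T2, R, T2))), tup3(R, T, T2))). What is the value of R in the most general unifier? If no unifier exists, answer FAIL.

tup3(unit, nat, bool)

Decompose list/1: either(io(either(nat, S1)), tup3(tup3(unit, S, bool), tup3(either(unit, R), bool, io(unit)), either(T, int))) ≐ either(io(either(S, tup3(T2, R, T2))), tup3(R, T, T2)).
Decompose either/2: io(either(nat, S1)) ≐ io(either(S, tup3(T2, R, T2))),  tup3(tup3(unit, S, bool), tup3(either(unit, R), bool, io(unit)), either(T, int)) ≐ tup3(R, T, T2).
Decompose io/1: either(nat, S1) ≐ either(S, tup3(T2, R, T2)).
Decompose either/2: nat ≐ S,  S1 ≐ tup3(T2, R, T2).
Bind S := nat; substituting into the one remaining equation that mentions S gives: tup3(tup3(unit, nat, bool), tup3(either(unit, R), bool, io(unit)), either(T, int)) ≐ tup3(R, T, T2).
Bind S1 := tup3(T2, R, T2); no other remaining equation mentions S1.
Decompose tup3/3: tup3(unit, nat, bool) ≐ R,  tup3(either(unit, R), bool, io(unit)) ≐ T,  either(T, int) ≐ T2.
Bind R := tup3(unit, nat, bool); substituting into the one remaining equation that mentions R gives: tup3(either(unit, tup3(unit, nat, bool)), bool, io(unit)) ≐ T. Substituting into the earlier binding gives S1 := tup3(T2, tup3(unit, nat, bool), T2).
Bind T := tup3(either(unit, tup3(unit, nat, bool)), bool, io(unit)); substituting into the remaining equation gives: either(tup3(either(unit, tup3(unit, nat, bool)), bool, io(unit)), int) ≐ T2.
Bind T2 := either(tup3(either(unit, tup3(unit, nat, bool)), bool, io(unit)), int). Substituting into the earlier binding gives S1 := tup3(either(tup3(either(unit, tup3(unit, nat, bool)), bool, io(unit)), int), tup3(unit, nat, bool), either(tup3(either(unit, tup3(unit, nat, bool)), bool, io(unit)), int)).
MGU = { S -> nat, S1 -> tup3(either(tup3(either(unit, tup3(unit, nat, bool)), bool, io(unit)), int), tup3(unit, nat, bool), either(tup3(either(unit, tup3(unit, nat, bool)), bool, io(unit)), int)), R -> tup3(unit, nat, bool), T -> tup3(either(unit, tup3(unit, nat, bool)), bool, io(unit)), T2 -> either(tup3(either(unit, tup3(unit, nat, bool)), bool, io(unit)), int) }, so R -> tup3(unit, nat, bool).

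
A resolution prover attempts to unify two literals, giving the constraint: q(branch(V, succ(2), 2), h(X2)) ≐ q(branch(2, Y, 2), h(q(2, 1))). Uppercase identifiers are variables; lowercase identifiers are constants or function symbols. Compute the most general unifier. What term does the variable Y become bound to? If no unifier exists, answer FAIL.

Decompose q/2: branch(V, succ(2), 2) ≐ branch(2, Y, 2),  h(X2) ≐ h(q(2, 1)).
Decompose branch/3: V ≐ 2,  succ(2) ≐ Y,  2 ≐ 2.
Bind V := 2; no other remaining equation mentions V.
Bind Y := succ(2); no other remaining equation mentions Y.
Delete trivial equation 2 ≐ 2.
Decompose h/1: X2 ≐ q(2, 1).
Bind X2 := q(2, 1).
MGU = { V -> 2, Y -> succ(2), X2 -> q(2, 1) }, so Y -> succ(2).

succ(2)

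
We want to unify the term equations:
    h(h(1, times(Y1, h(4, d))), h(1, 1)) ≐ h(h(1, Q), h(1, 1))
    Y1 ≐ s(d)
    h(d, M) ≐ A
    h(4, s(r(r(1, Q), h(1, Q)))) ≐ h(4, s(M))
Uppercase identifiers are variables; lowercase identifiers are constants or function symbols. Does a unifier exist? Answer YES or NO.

YES

Decompose h/2: h(1, times(Y1, h(4, d))) ≐ h(1, Q),  h(1, 1) ≐ h(1, 1).
Decompose h/2: 1 ≐ 1,  times(Y1, h(4, d)) ≐ Q.
Delete trivial equation 1 ≐ 1.
Bind Q := times(Y1, h(4, d)); substituting into the one remaining equation that mentions Q gives: h(4, s(r(r(1, times(Y1, h(4, d))), h(1, times(Y1, h(4, d)))))) ≐ h(4, s(M)).
Delete trivial equation h(1, 1) ≐ h(1, 1).
Bind Y1 := s(d); substituting into the one remaining equation that mentions Y1 gives: h(4, s(r(r(1, times(s(d), h(4, d))), h(1, times(s(d), h(4, d)))))) ≐ h(4, s(M)). Substituting into the earlier binding gives Q := times(s(d), h(4, d)).
Bind A := h(d, M); no other remaining equation mentions A.
Decompose h/2: 4 ≐ 4,  s(r(r(1, times(s(d), h(4, d))), h(1, times(s(d), h(4, d))))) ≐ s(M).
Delete trivial equation 4 ≐ 4.
Decompose s/1: r(r(1, times(s(d), h(4, d))), h(1, times(s(d), h(4, d)))) ≐ M.
Bind M := r(r(1, times(s(d), h(4, d))), h(1, times(s(d), h(4, d)))). Substituting into the earlier binding gives A := h(d, r(r(1, times(s(d), h(4, d))), h(1, times(s(d), h(4, d))))).
No equations remain and no clash or occurs-check failure arose, so a unifier exists.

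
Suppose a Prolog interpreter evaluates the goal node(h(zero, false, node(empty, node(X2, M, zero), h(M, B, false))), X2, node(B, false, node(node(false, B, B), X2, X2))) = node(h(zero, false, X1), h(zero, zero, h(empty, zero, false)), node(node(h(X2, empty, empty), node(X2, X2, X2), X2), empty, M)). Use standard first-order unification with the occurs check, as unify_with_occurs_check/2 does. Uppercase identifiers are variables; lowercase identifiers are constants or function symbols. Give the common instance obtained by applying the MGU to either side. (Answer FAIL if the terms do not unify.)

FAIL

Decompose node/3: h(zero, false, node(empty, node(X2, M, zero), h(M, B, false))) = h(zero, false, X1),  X2 = h(zero, zero, h(empty, zero, false)),  node(B, false, node(node(false, B, B), X2, X2)) = node(node(h(X2, empty, empty), node(X2, X2, X2), X2), empty, M).
Decompose h/3: zero = zero,  false = false,  node(empty, node(X2, M, zero), h(M, B, false)) = X1.
Delete trivial equation zero = zero.
Delete trivial equation false = false.
Bind X1 := node(empty, node(X2, M, zero), h(M, B, false)); no other remaining equation mentions X1.
Bind X2 := h(zero, zero, h(empty, zero, false)); substituting into the remaining equation gives: node(B, false, node(node(false, B, B), h(zero, zero, h(empty, zero, false)), h(zero, zero, h(empty, zero, false)))) = node(node(h(h(zero, zero, h(empty, zero, false)), empty, empty), node(h(zero, zero, h(empty, zero, false)), h(zero, zero, h(empty, zero, false)), h(zero, zero, h(empty, zero, false))), h(zero, zero, h(empty, zero, false))), empty, M). Substituting into the earlier binding gives X1 := node(empty, node(h(zero, zero, h(empty, zero, false)), M, zero), h(M, B, false)).
Decompose node/3: B = node(h(h(zero, zero, h(empty, zero, false)), empty, empty), node(h(zero, zero, h(empty, zero, false)), h(zero, zero, h(empty, zero, false)), h(zero, zero, h(empty, zero, false))), h(zero, zero, h(empty, zero, false))),  false = empty,  node(node(false, B, B), h(zero, zero, h(empty, zero, false)), h(zero, zero, h(empty, zero, false))) = M.
Bind B := node(h(h(zero, zero, h(empty, zero, false)), empty, empty), node(h(zero, zero, h(empty, zero, false)), h(zero, zero, h(empty, zero, false)), h(zero, zero, h(empty, zero, false))), h(zero, zero, h(empty, zero, false))); substituting into the one remaining equation that mentions B gives: node(node(false, node(h(h(zero, zero, h(empty, zero, false)), empty, empty), node(h(zero, zero, h(empty, zero, false)), h(zero, zero, h(empty, zero, false)), h(zero, zero, h(empty, zero, false))), h(zero, zero, h(empty, zero, false))), node(h(h(zero, zero, h(empty, zero, false)), empty, empty), node(h(zero, zero, h(empty, zero, false)), h(zero, zero, h(empty, zero, false)), h(zero, zero, h(empty, zero, false))), h(zero, zero, h(empty, zero, false)))), h(zero, zero, h(empty, zero, false)), h(zero, zero, h(empty, zero, false))) = M. Substituting into the earlier binding gives X1 := node(empty, node(h(zero, zero, h(empty, zero, false)), M, zero), h(M, node(h(h(zero, zero, h(empty, zero, false)), empty, empty), node(h(zero, zero, h(empty, zero, false)), h(zero, zero, h(empty, zero, false)), h(zero, zero, h(empty, zero, false))), h(zero, zero, h(empty, zero, false))), false)).
Clash: constants false and empty differ; no unifier exists.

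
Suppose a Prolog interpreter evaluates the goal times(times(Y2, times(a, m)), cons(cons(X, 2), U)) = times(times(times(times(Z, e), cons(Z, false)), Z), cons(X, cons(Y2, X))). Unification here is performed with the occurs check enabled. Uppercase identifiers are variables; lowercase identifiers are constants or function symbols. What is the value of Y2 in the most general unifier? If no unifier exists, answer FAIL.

Decompose times/2: times(Y2, times(a, m)) = times(times(times(Z, e), cons(Z, false)), Z),  cons(cons(X, 2), U) = cons(X, cons(Y2, X)).
Decompose times/2: Y2 = times(times(Z, e), cons(Z, false)),  times(a, m) = Z.
Bind Y2 := times(times(Z, e), cons(Z, false)); substituting into the one remaining equation that mentions Y2 gives: cons(cons(X, 2), U) = cons(X, cons(times(times(Z, e), cons(Z, false)), X)).
Bind Z := times(a, m); substituting into the remaining equation gives: cons(cons(X, 2), U) = cons(X, cons(times(times(times(a, m), e), cons(times(a, m), false)), X)). Substituting into the earlier binding gives Y2 := times(times(times(a, m), e), cons(times(a, m), false)).
Decompose cons/2: cons(X, 2) = X,  U = cons(times(times(times(a, m), e), cons(times(a, m), false)), X).
Occurs check fails: X occurs in cons(X, 2); the equation X = cons(X, 2) has no finite solution.

FAIL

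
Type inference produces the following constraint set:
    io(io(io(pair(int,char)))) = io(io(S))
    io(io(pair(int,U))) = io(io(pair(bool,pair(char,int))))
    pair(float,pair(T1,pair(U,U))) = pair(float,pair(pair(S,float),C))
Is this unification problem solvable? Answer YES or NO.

Decompose io/1: io(io(pair(int,char))) = io(S).
Decompose io/1: io(pair(int,char)) = S.
Bind S := io(pair(int,char)); substituting into the one remaining equation that mentions S gives: pair(float,pair(T1,pair(U,U))) = pair(float,pair(pair(io(pair(int,char)),float),C)).
Decompose io/1: io(pair(int,U)) = io(pair(bool,pair(char,int))).
Decompose io/1: pair(int,U) = pair(bool,pair(char,int)).
Decompose pair/2: int = bool,  U = pair(char,int).
Clash: constants int and bool differ; no unifier exists.

NO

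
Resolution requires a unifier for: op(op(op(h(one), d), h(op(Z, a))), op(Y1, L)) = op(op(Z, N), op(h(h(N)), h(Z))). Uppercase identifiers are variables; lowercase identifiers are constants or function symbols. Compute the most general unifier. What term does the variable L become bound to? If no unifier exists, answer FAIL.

h(op(h(one), d))

Decompose op/2: op(op(h(one), d), h(op(Z, a))) = op(Z, N),  op(Y1, L) = op(h(h(N)), h(Z)).
Decompose op/2: op(h(one), d) = Z,  h(op(Z, a)) = N.
Bind Z := op(h(one), d); substituting into the remaining equations gives: h(op(op(h(one), d), a)) = N,  op(Y1, L) = op(h(h(N)), h(op(h(one), d))).
Bind N := h(op(op(h(one), d), a)); substituting into the remaining equation gives: op(Y1, L) = op(h(h(h(op(op(h(one), d), a)))), h(op(h(one), d))).
Decompose op/2: Y1 = h(h(h(op(op(h(one), d), a)))),  L = h(op(h(one), d)).
Bind Y1 := h(h(h(op(op(h(one), d), a)))); no other remaining equation mentions Y1.
Bind L := h(op(h(one), d)).
MGU = { Z ↦ op(h(one), d), N ↦ h(op(op(h(one), d), a)), Y1 ↦ h(h(h(op(op(h(one), d), a)))), L ↦ h(op(h(one), d)) }, so L ↦ h(op(h(one), d)).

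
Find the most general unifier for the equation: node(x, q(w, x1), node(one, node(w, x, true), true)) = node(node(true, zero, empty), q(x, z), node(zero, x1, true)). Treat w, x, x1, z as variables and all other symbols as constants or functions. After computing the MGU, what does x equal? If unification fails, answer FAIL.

FAIL

Decompose node/3: x = node(true, zero, empty),  q(w, x1) = q(x, z),  node(one, node(w, x, true), true) = node(zero, x1, true).
Bind x := node(true, zero, empty); substituting into the remaining equations gives: q(w, x1) = q(node(true, zero, empty), z),  node(one, node(w, node(true, zero, empty), true), true) = node(zero, x1, true).
Decompose q/2: w = node(true, zero, empty),  x1 = z.
Bind w := node(true, zero, empty); substituting into the one remaining equation that mentions w gives: node(one, node(node(true, zero, empty), node(true, zero, empty), true), true) = node(zero, x1, true).
Bind x1 := z; substituting into the remaining equation gives: node(one, node(node(true, zero, empty), node(true, zero, empty), true), true) = node(zero, z, true).
Decompose node/3: one = zero,  node(node(true, zero, empty), node(true, zero, empty), true) = z,  true = true.
Clash: constants one and zero differ; no unifier exists.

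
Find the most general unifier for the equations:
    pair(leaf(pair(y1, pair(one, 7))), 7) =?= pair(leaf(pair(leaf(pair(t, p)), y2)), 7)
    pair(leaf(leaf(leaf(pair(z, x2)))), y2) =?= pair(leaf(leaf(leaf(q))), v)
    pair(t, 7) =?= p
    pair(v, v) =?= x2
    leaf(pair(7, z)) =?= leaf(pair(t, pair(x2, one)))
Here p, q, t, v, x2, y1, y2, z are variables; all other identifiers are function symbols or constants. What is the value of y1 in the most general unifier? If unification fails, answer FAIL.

Decompose pair/2: leaf(pair(y1, pair(one, 7))) =?= leaf(pair(leaf(pair(t, p)), y2)),  7 =?= 7.
Decompose leaf/1: pair(y1, pair(one, 7)) =?= pair(leaf(pair(t, p)), y2).
Decompose pair/2: y1 =?= leaf(pair(t, p)),  pair(one, 7) =?= y2.
Bind y1 := leaf(pair(t, p)); no other remaining equation mentions y1.
Bind y2 := pair(one, 7); substituting into the one remaining equation that mentions y2 gives: pair(leaf(leaf(leaf(pair(z, x2)))), pair(one, 7)) =?= pair(leaf(leaf(leaf(q))), v).
Delete trivial equation 7 =?= 7.
Decompose pair/2: leaf(leaf(leaf(pair(z, x2)))) =?= leaf(leaf(leaf(q))),  pair(one, 7) =?= v.
Decompose leaf/1: leaf(leaf(pair(z, x2))) =?= leaf(leaf(q)).
Decompose leaf/1: leaf(pair(z, x2)) =?= leaf(q).
Decompose leaf/1: pair(z, x2) =?= q.
Bind q := pair(z, x2); no other remaining equation mentions q.
Bind v := pair(one, 7); substituting into the one remaining equation that mentions v gives: pair(pair(one, 7), pair(one, 7)) =?= x2.
Bind p := pair(t, 7); no other remaining equation mentions p. Substituting into the earlier binding gives y1 := leaf(pair(t, pair(t, 7))).
Bind x2 := pair(pair(one, 7), pair(one, 7)); substituting into the remaining equation gives: leaf(pair(7, z)) =?= leaf(pair(t, pair(pair(pair(one, 7), pair(one, 7)), one))). Substituting into the earlier binding gives q := pair(z, pair(pair(one, 7), pair(one, 7))).
Decompose leaf/1: pair(7, z) =?= pair(t, pair(pair(pair(one, 7), pair(one, 7)), one)).
Decompose pair/2: 7 =?= t,  z =?= pair(pair(pair(one, 7), pair(one, 7)), one).
Bind t := 7; no other remaining equation mentions t. Substituting into the earlier bindings gives y1 := leaf(pair(7, pair(7, 7))), p := pair(7, 7).
Bind z := pair(pair(pair(one, 7), pair(one, 7)), one). Substituting into the earlier binding gives q := pair(pair(pair(pair(one, 7), pair(one, 7)), one), pair(pair(one, 7), pair(one, 7))).
MGU = { y1 := leaf(pair(7, pair(7, 7))), y2 := pair(one, 7), q := pair(pair(pair(pair(one, 7), pair(one, 7)), one), pair(pair(one, 7), pair(one, 7))), v := pair(one, 7), p := pair(7, 7), x2 := pair(pair(one, 7), pair(one, 7)), t := 7, z := pair(pair(pair(one, 7), pair(one, 7)), one) }, so y1 := leaf(pair(7, pair(7, 7))).

leaf(pair(7, pair(7, 7)))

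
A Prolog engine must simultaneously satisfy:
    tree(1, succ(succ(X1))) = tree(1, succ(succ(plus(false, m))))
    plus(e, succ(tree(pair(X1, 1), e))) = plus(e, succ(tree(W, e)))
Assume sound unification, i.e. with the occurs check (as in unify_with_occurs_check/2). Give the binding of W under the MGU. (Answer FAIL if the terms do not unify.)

pair(plus(false, m), 1)

Decompose tree/2: 1 = 1,  succ(succ(X1)) = succ(succ(plus(false, m))).
Delete trivial equation 1 = 1.
Decompose succ/1: succ(X1) = succ(plus(false, m)).
Decompose succ/1: X1 = plus(false, m).
Bind X1 := plus(false, m); substituting into the remaining equation gives: plus(e, succ(tree(pair(plus(false, m), 1), e))) = plus(e, succ(tree(W, e))).
Decompose plus/2: e = e,  succ(tree(pair(plus(false, m), 1), e)) = succ(tree(W, e)).
Delete trivial equation e = e.
Decompose succ/1: tree(pair(plus(false, m), 1), e) = tree(W, e).
Decompose tree/2: pair(plus(false, m), 1) = W,  e = e.
Bind W := pair(plus(false, m), 1); no other remaining equation mentions W.
Delete trivial equation e = e.
MGU = { X1 ↦ plus(false, m), W ↦ pair(plus(false, m), 1) }, so W ↦ pair(plus(false, m), 1).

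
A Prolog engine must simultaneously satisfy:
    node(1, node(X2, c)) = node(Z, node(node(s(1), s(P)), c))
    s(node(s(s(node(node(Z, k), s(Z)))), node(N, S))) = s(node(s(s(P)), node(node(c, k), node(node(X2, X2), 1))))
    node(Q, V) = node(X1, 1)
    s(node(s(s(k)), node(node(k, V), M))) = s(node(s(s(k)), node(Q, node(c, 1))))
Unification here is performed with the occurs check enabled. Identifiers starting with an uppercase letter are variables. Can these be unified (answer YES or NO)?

YES

Decompose node/2: 1 = Z,  node(X2, c) = node(node(s(1), s(P)), c).
Bind Z := 1; substituting into the one remaining equation that mentions Z gives: s(node(s(s(node(node(1, k), s(1)))), node(N, S))) = s(node(s(s(P)), node(node(c, k), node(node(X2, X2), 1)))).
Decompose node/2: X2 = node(s(1), s(P)),  c = c.
Bind X2 := node(s(1), s(P)); substituting into the one remaining equation that mentions X2 gives: s(node(s(s(node(node(1, k), s(1)))), node(N, S))) = s(node(s(s(P)), node(node(c, k), node(node(node(s(1), s(P)), node(s(1), s(P))), 1)))).
Delete trivial equation c = c.
Decompose s/1: node(s(s(node(node(1, k), s(1)))), node(N, S)) = node(s(s(P)), node(node(c, k), node(node(node(s(1), s(P)), node(s(1), s(P))), 1))).
Decompose node/2: s(s(node(node(1, k), s(1)))) = s(s(P)),  node(N, S) = node(node(c, k), node(node(node(s(1), s(P)), node(s(1), s(P))), 1)).
Decompose s/1: s(node(node(1, k), s(1))) = s(P).
Decompose s/1: node(node(1, k), s(1)) = P.
Bind P := node(node(1, k), s(1)); substituting into the one remaining equation that mentions P gives: node(N, S) = node(node(c, k), node(node(node(s(1), s(node(node(1, k), s(1)))), node(s(1), s(node(node(1, k), s(1))))), 1)). Substituting into the earlier binding gives X2 := node(s(1), s(node(node(1, k), s(1)))).
Decompose node/2: N = node(c, k),  S = node(node(node(s(1), s(node(node(1, k), s(1)))), node(s(1), s(node(node(1, k), s(1))))), 1).
Bind N := node(c, k); no other remaining equation mentions N.
Bind S := node(node(node(s(1), s(node(node(1, k), s(1)))), node(s(1), s(node(node(1, k), s(1))))), 1); no other remaining equation mentions S.
Decompose node/2: Q = X1,  V = 1.
Bind Q := X1; substituting into the one remaining equation that mentions Q gives: s(node(s(s(k)), node(node(k, V), M))) = s(node(s(s(k)), node(X1, node(c, 1)))).
Bind V := 1; substituting into the remaining equation gives: s(node(s(s(k)), node(node(k, 1), M))) = s(node(s(s(k)), node(X1, node(c, 1)))).
Decompose s/1: node(s(s(k)), node(node(k, 1), M)) = node(s(s(k)), node(X1, node(c, 1))).
Decompose node/2: s(s(k)) = s(s(k)),  node(node(k, 1), M) = node(X1, node(c, 1)).
Delete trivial equation s(s(k)) = s(s(k)).
Decompose node/2: node(k, 1) = X1,  M = node(c, 1).
Bind X1 := node(k, 1); no other remaining equation mentions X1. Substituting into the earlier binding gives Q := node(k, 1).
Bind M := node(c, 1).
No equations remain and no clash or occurs-check failure arose, so a unifier exists.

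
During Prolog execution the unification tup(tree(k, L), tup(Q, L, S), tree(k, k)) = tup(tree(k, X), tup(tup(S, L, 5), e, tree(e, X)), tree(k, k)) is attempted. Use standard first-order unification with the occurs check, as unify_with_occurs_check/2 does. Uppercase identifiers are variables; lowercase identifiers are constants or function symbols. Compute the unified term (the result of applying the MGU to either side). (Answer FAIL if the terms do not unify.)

tup(tree(k, e), tup(tup(tree(e, e), e, 5), e, tree(e, e)), tree(k, k))

Decompose tup/3: tree(k, L) = tree(k, X),  tup(Q, L, S) = tup(tup(S, L, 5), e, tree(e, X)),  tree(k, k) = tree(k, k).
Decompose tree/2: k = k,  L = X.
Delete trivial equation k = k.
Bind L := X; substituting into the one remaining equation that mentions L gives: tup(Q, X, S) = tup(tup(S, X, 5), e, tree(e, X)).
Decompose tup/3: Q = tup(S, X, 5),  X = e,  S = tree(e, X).
Bind Q := tup(S, X, 5); no other remaining equation mentions Q.
Bind X := e; substituting into the one remaining equation that mentions X gives: S = tree(e, e). Substituting into the earlier bindings gives L := e, Q := tup(S, e, 5).
Bind S := tree(e, e); no other remaining equation mentions S. Substituting into the earlier binding gives Q := tup(tree(e, e), e, 5).
Delete trivial equation tree(k, k) = tree(k, k).
Applying the MGU to either side gives tup(tree(k, e), tup(tup(tree(e, e), e, 5), e, tree(e, e)), tree(k, k)).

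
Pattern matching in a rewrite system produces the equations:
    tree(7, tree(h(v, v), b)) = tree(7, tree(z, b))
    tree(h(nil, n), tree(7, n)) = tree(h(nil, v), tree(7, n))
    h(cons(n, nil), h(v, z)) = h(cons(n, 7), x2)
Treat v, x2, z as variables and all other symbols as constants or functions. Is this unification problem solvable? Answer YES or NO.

Decompose tree/2: 7 = 7,  tree(h(v, v), b) = tree(z, b).
Delete trivial equation 7 = 7.
Decompose tree/2: h(v, v) = z,  b = b.
Bind z := h(v, v); substituting into the one remaining equation that mentions z gives: h(cons(n, nil), h(v, h(v, v))) = h(cons(n, 7), x2).
Delete trivial equation b = b.
Decompose tree/2: h(nil, n) = h(nil, v),  tree(7, n) = tree(7, n).
Decompose h/2: nil = nil,  n = v.
Delete trivial equation nil = nil.
Bind v := n; substituting into the one remaining equation that mentions v gives: h(cons(n, nil), h(n, h(n, n))) = h(cons(n, 7), x2). Substituting into the earlier binding gives z := h(n, n).
Delete trivial equation tree(7, n) = tree(7, n).
Decompose h/2: cons(n, nil) = cons(n, 7),  h(n, h(n, n)) = x2.
Decompose cons/2: n = n,  nil = 7.
Delete trivial equation n = n.
Clash: constants nil and 7 differ; no unifier exists.

NO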